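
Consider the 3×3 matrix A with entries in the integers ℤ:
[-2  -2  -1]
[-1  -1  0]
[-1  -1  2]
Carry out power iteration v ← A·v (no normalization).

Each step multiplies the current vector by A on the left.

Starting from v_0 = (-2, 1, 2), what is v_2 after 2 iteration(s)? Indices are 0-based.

v_2 = (-7, -1, 9)

v_0 = (-2, 1, 2).
v_1 = A·v_0 = (0, 1, 5).
v_2 = A·v_1 = (-7, -1, 9).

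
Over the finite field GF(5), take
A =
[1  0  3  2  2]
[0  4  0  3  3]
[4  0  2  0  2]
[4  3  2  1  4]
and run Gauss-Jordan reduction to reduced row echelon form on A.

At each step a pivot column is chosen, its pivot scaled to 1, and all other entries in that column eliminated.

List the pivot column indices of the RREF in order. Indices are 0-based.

step 1: normalize row 0 (÷1) = (1, 0, 3, 2, 2)
  row 2: subtract 4×row0 = (0, 0, 0, 2, 4)
  row 3: subtract 4×row0 = (0, 3, 0, 3, 1)
step 2: normalize row 1 (÷4) = (0, 1, 0, 2, 2)
  row 3: subtract 3×row1 = (0, 0, 0, 2, 0)
skip col 2 (zero from row 2)
step 3: normalize row 2 (÷2) = (0, 0, 0, 1, 2)
  row 0: subtract 2×row2 = (1, 0, 3, 0, 3)
  row 1: subtract 2×row2 = (0, 1, 0, 0, 3)
  row 3: subtract 2×row2 = (0, 0, 0, 0, 1)
step 4: normalize row 3 (÷1) = (0, 0, 0, 0, 1)
  row 0: subtract 3×row3 = (1, 0, 3, 0, 0)
  row 1: subtract 3×row3 = (0, 1, 0, 0, 0)
  row 2: subtract 2×row3 = (0, 0, 0, 1, 0)

pivot columns: 0, 1, 3, 4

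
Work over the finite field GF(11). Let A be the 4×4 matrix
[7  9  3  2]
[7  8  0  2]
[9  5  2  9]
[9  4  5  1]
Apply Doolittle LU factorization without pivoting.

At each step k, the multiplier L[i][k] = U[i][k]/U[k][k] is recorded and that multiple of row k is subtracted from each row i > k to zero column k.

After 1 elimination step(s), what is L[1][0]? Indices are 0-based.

k=0: U[0][0]=7
  eliminate (1,0): mult=1, new row 1: (0, 10, 8, 0); set L[1][0]=1
  eliminate (2,0): mult=6, new row 2: (0, 6, 6, 8); set L[2][0]=6
  eliminate (3,0): mult=6, new row 3: (0, 5, 9, 0); set L[3][0]=6

L[1][0] = 1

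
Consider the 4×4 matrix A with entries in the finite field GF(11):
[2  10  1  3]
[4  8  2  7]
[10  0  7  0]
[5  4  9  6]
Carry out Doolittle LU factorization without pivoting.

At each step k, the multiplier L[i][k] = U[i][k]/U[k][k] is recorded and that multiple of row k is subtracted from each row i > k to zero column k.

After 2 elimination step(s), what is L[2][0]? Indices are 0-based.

L[2][0] = 5

k=0: U[0][0]=2
  eliminate (1,0): mult=2, new row 1: (0, 10, 0, 1); set L[1][0]=2
  eliminate (2,0): mult=5, new row 2: (0, 5, 2, 7); set L[2][0]=5
  eliminate (3,0): mult=8, new row 3: (0, 1, 1, 4); set L[3][0]=8
k=1: U[1][1]=10
  eliminate (2,1): mult=6, new row 2: (0, 0, 2, 1); set L[2][1]=6
  eliminate (3,1): mult=10, new row 3: (0, 0, 1, 5); set L[3][1]=10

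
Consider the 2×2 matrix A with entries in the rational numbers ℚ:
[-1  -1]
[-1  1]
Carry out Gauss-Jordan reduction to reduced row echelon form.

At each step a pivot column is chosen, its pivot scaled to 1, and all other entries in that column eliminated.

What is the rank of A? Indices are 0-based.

step 1: normalize row 0 (÷-1) = (1, 1)
  row 1: subtract -1×row0 = (0, 2)
step 2: normalize row 1 (÷2) = (0, 1)
  row 0: subtract 1×row1 = (1, 0)

rank = 2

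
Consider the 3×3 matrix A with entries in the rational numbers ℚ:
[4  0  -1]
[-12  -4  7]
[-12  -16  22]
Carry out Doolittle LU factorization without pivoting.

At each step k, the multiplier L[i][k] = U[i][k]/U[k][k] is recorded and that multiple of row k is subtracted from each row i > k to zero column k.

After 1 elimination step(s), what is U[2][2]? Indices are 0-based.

U[2][2] = 19

k=0: U[0][0]=4
  eliminate (1,0): mult=-3, new row 1: (0, -4, 4); set L[1][0]=-3
  eliminate (2,0): mult=-3, new row 2: (0, -16, 19); set L[2][0]=-3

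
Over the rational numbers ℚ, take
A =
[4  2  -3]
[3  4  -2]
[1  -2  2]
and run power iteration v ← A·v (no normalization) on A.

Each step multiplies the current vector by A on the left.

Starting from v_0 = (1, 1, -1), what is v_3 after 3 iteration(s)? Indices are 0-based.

v_0 = (1, 1, -1).
v_1 = A·v_0 = (9, 9, -3).
v_2 = A·v_1 = (63, 69, -15).
v_3 = A·v_2 = (435, 495, -105).

v_3 = (435, 495, -105)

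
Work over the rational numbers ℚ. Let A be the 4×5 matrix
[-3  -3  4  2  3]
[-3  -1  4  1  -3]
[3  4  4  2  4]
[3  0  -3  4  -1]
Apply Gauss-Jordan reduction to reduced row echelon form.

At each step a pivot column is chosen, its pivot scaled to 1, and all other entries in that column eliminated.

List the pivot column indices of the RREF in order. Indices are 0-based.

[1] R0 /= -3  ⇒  (1, 1, -4/3, -2/3, -1)
     R1 -= -3·R0  ⇒  (0, 2, 0, -1, -6)
     R2 -= 3·R0  ⇒  (0, 1, 8, 4, 7)
     R3 -= 3·R0  ⇒  (0, -3, 1, 6, 2)
[2] R1 /= 2  ⇒  (0, 1, 0, -1/2, -3)
     R0 -= 1·R1  ⇒  (1, 0, -4/3, -1/6, 2)
     R2 -= 1·R1  ⇒  (0, 0, 8, 9/2, 10)
     R3 -= -3·R1  ⇒  (0, 0, 1, 9/2, -7)
[3] R2 /= 8  ⇒  (0, 0, 1, 9/16, 5/4)
     R0 -= -4/3·R2  ⇒  (1, 0, 0, 7/12, 11/3)
     R3 -= 1·R2  ⇒  (0, 0, 0, 63/16, -33/4)
[4] R3 /= 63/16  ⇒  (0, 0, 0, 1, -44/21)
     R0 -= 7/12·R3  ⇒  (1, 0, 0, 0, 44/9)
     R1 -= -1/2·R3  ⇒  (0, 1, 0, 0, -85/21)
     R2 -= 9/16·R3  ⇒  (0, 0, 1, 0, 17/7)

pivot columns: 0, 1, 2, 3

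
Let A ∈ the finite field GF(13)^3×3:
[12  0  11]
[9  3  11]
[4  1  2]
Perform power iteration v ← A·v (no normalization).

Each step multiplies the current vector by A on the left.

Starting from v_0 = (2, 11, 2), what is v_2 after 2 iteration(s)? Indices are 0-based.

v_0 = (2, 11, 2).
v_1 = A·v_0 = (7, 8, 10).
v_2 = A·v_1 = (12, 2, 4).

v_2 = (12, 2, 4)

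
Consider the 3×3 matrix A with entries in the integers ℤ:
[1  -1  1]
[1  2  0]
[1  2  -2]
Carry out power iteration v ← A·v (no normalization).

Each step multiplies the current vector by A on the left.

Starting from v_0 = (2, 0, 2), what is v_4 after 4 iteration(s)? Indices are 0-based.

v_4 = (-20, 36, 52)

v_0 = (2, 0, 2).
v_1 = A·v_0 = (4, 2, -2).
v_2 = A·v_1 = (0, 8, 12).
v_3 = A·v_2 = (4, 16, -8).
v_4 = A·v_3 = (-20, 36, 52).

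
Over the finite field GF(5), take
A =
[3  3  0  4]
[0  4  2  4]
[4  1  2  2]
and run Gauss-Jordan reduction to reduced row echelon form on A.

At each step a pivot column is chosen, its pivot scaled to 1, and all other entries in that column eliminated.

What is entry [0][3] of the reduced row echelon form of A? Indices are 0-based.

pivot(0,0)=3: scale R0 → (1, 1, 0, 3)
  clear (2,0): R2 −= (4)R0 → (0, 2, 2, 0)
pivot(1,1)=4: scale R1 → (0, 1, 3, 1)
  clear (0,1): R0 −= (1)R1 → (1, 0, 2, 2)
  clear (2,1): R2 −= (2)R1 → (0, 0, 1, 3)
pivot(2,2)=1: scale R2 → (0, 0, 1, 3)
  clear (0,2): R0 −= (2)R2 → (1, 0, 0, 1)
  clear (1,2): R1 −= (3)R2 → (0, 1, 0, 2)

M[0][3] = 1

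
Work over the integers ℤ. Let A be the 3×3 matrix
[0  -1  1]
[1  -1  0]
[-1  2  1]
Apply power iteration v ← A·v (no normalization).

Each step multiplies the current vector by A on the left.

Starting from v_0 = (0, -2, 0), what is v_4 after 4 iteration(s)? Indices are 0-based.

v_0 = (0, -2, 0).
v_1 = A·v_0 = (2, 2, -4).
v_2 = A·v_1 = (-6, 0, -2).
v_3 = A·v_2 = (-2, -6, 4).
v_4 = A·v_3 = (10, 4, -6).

v_4 = (10, 4, -6)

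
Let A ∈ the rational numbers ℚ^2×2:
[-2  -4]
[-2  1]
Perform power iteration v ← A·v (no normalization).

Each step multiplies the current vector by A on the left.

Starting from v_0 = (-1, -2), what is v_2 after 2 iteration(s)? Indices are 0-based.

v_2 = (-20, -20)

v_0 = (-1, -2).
v_1 = A·v_0 = (10, 0).
v_2 = A·v_1 = (-20, -20).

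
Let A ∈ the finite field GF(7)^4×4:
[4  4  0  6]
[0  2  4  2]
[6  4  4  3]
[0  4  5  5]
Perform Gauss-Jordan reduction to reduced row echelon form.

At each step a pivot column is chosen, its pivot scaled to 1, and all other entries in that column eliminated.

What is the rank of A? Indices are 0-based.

rank = 4

step 1: normalize row 0 (÷4) = (1, 1, 0, 5)
  row 2: subtract 6×row0 = (0, 5, 4, 1)
step 2: normalize row 1 (÷2) = (0, 1, 2, 1)
  row 0: subtract 1×row1 = (1, 0, 5, 4)
  row 2: subtract 5×row1 = (0, 0, 1, 3)
  row 3: subtract 4×row1 = (0, 0, 4, 1)
step 3: normalize row 2 (÷1) = (0, 0, 1, 3)
  row 0: subtract 5×row2 = (1, 0, 0, 3)
  row 1: subtract 2×row2 = (0, 1, 0, 2)
  row 3: subtract 4×row2 = (0, 0, 0, 3)
step 4: normalize row 3 (÷3) = (0, 0, 0, 1)
  row 0: subtract 3×row3 = (1, 0, 0, 0)
  row 1: subtract 2×row3 = (0, 1, 0, 0)
  row 2: subtract 3×row3 = (0, 0, 1, 0)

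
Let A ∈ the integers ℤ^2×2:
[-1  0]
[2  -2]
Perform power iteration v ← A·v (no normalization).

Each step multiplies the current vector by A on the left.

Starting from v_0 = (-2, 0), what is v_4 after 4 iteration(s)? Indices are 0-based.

v_0 = (-2, 0).
v_1 = A·v_0 = (2, -4).
v_2 = A·v_1 = (-2, 12).
v_3 = A·v_2 = (2, -28).
v_4 = A·v_3 = (-2, 60).

v_4 = (-2, 60)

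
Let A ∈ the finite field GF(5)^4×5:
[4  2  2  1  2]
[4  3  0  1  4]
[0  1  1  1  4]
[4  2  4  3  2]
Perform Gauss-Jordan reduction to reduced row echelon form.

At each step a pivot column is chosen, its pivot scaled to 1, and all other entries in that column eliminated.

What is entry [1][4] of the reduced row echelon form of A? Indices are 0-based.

M[1][4] = 4

[1] R0 /= 4  ⇒  (1, 3, 3, 4, 3)
     R1 -= 4·R0  ⇒  (0, 1, 3, 0, 2)
     R3 -= 4·R0  ⇒  (0, 0, 2, 2, 0)
[2] R1 /= 1  ⇒  (0, 1, 3, 0, 2)
     R0 -= 3·R1  ⇒  (1, 0, 4, 4, 2)
     R2 -= 1·R1  ⇒  (0, 0, 3, 1, 2)
[3] R2 /= 3  ⇒  (0, 0, 1, 2, 4)
     R0 -= 4·R2  ⇒  (1, 0, 0, 1, 1)
     R1 -= 3·R2  ⇒  (0, 1, 0, 4, 0)
     R3 -= 2·R2  ⇒  (0, 0, 0, 3, 2)
[4] R3 /= 3  ⇒  (0, 0, 0, 1, 4)
     R0 -= 1·R3  ⇒  (1, 0, 0, 0, 2)
     R1 -= 4·R3  ⇒  (0, 1, 0, 0, 4)
     R2 -= 2·R3  ⇒  (0, 0, 1, 0, 1)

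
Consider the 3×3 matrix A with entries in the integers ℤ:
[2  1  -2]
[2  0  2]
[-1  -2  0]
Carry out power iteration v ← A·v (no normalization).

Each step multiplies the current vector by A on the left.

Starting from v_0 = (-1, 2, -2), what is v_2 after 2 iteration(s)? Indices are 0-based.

v_0 = (-1, 2, -2).
v_1 = A·v_0 = (4, -6, -3).
v_2 = A·v_1 = (8, 2, 8).

v_2 = (8, 2, 8)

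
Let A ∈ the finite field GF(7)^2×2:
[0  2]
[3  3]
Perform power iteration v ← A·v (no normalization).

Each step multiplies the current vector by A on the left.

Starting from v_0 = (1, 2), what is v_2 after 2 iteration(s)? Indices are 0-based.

v_2 = (4, 4)

v_0 = (1, 2).
v_1 = A·v_0 = (4, 2).
v_2 = A·v_1 = (4, 4).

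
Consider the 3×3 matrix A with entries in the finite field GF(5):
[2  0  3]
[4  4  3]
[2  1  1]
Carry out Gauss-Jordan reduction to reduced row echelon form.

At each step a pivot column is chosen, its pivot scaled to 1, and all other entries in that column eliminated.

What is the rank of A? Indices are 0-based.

pivot(0,0)=2: scale R0 → (1, 0, 4)
  clear (1,0): R1 −= (4)R0 → (0, 4, 2)
  clear (2,0): R2 −= (2)R0 → (0, 1, 3)
pivot(1,1)=4: scale R1 → (0, 1, 3)
  clear (2,1): R2 −= (1)R1 → (0, 0, 0)
col 2: no nonzero at/below row 2; advance.

rank = 2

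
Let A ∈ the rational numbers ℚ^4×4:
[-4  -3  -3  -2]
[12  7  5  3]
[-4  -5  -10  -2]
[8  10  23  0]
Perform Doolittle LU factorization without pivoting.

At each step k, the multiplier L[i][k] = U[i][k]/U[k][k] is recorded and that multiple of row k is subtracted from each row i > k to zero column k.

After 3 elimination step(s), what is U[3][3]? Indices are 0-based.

U[3][3] = -1

[col 0] pivot -4
  R1 -= -3*R0 → (0, -2, -4, -3)  (L[1][0] := -3)
  R2 -= 1*R0 → (0, -2, -7, 0)  (L[2][0] := 1)
  R3 -= -2*R0 → (0, 4, 17, -4)  (L[3][0] := -2)
[col 1] pivot -2
  R2 -= 1*R1 → (0, 0, -3, 3)  (L[2][1] := 1)
  R3 -= -2*R1 → (0, 0, 9, -10)  (L[3][1] := -2)
[col 2] pivot -3
  R3 -= -3*R2 → (0, 0, 0, -1)  (L[3][2] := -3)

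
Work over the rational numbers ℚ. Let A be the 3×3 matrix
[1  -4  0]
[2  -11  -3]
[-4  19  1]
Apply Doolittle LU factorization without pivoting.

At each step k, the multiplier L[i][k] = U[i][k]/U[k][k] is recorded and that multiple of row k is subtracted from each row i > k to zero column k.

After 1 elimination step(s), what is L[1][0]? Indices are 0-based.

L[1][0] = 2

[col 0] pivot 1
  R1 -= 2*R0 → (0, -3, -3)  (L[1][0] := 2)
  R2 -= -4*R0 → (0, 3, 1)  (L[2][0] := -4)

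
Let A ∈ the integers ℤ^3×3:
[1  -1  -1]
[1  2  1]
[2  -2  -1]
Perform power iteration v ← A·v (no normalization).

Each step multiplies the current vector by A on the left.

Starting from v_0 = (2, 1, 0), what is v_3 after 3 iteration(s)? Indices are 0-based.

v_0 = (2, 1, 0).
v_1 = A·v_0 = (1, 4, 2).
v_2 = A·v_1 = (-5, 11, -8).
v_3 = A·v_2 = (-8, 9, -24).

v_3 = (-8, 9, -24)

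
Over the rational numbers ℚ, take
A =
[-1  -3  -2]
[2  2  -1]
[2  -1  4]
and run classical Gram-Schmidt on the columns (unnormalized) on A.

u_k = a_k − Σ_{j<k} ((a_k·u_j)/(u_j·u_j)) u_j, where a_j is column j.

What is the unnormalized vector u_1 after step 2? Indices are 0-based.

Step 1: u_0 = a_0 = (-1, 2, 2).
Step 2: u_1 = a_1 − (5/9)·u_0 = (-22/9, 8/9, -19/9).

u_1 = (-22/9, 8/9, -19/9)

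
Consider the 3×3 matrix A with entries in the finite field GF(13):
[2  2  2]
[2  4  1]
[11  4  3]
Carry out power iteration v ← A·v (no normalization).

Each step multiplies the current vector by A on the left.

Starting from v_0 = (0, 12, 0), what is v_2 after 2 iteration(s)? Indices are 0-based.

v_0 = (0, 12, 0).
v_1 = A·v_0 = (11, 9, 9).
v_2 = A·v_1 = (6, 2, 2).

v_2 = (6, 2, 2)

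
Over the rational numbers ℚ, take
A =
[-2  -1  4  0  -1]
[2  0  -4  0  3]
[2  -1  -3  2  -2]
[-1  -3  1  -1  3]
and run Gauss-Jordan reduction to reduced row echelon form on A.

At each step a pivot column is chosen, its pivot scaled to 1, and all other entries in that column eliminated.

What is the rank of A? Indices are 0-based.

rank = 4

[1] R0 /= -2  ⇒  (1, 1/2, -2, 0, 1/2)
     R1 -= 2·R0  ⇒  (0, -1, 0, 0, 2)
     R2 -= 2·R0  ⇒  (0, -2, 1, 2, -3)
     R3 -= -1·R0  ⇒  (0, -5/2, -1, -1, 7/2)
[2] R1 /= -1  ⇒  (0, 1, 0, 0, -2)
     R0 -= 1/2·R1  ⇒  (1, 0, -2, 0, 3/2)
     R2 -= -2·R1  ⇒  (0, 0, 1, 2, -7)
     R3 -= -5/2·R1  ⇒  (0, 0, -1, -1, -3/2)
[3] R2 /= 1  ⇒  (0, 0, 1, 2, -7)
     R0 -= -2·R2  ⇒  (1, 0, 0, 4, -25/2)
     R3 -= -1·R2  ⇒  (0, 0, 0, 1, -17/2)
[4] R3 /= 1  ⇒  (0, 0, 0, 1, -17/2)
     R0 -= 4·R3  ⇒  (1, 0, 0, 0, 43/2)
     R2 -= 2·R3  ⇒  (0, 0, 1, 0, 10)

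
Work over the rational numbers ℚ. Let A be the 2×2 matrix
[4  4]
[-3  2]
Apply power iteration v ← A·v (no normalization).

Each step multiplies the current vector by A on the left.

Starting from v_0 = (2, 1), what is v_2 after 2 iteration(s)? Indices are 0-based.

v_0 = (2, 1).
v_1 = A·v_0 = (12, -4).
v_2 = A·v_1 = (32, -44).

v_2 = (32, -44)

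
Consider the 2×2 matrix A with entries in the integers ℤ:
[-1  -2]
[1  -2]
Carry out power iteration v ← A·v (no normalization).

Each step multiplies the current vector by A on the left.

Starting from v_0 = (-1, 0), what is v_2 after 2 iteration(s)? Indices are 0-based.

v_0 = (-1, 0).
v_1 = A·v_0 = (1, -1).
v_2 = A·v_1 = (1, 3).

v_2 = (1, 3)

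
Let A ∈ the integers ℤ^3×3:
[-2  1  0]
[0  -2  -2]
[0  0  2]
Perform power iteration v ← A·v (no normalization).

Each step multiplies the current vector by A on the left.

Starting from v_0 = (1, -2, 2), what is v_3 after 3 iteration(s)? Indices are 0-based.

v_0 = (1, -2, 2).
v_1 = A·v_0 = (-4, 0, 4).
v_2 = A·v_1 = (8, -8, 8).
v_3 = A·v_2 = (-24, 0, 16).

v_3 = (-24, 0, 16)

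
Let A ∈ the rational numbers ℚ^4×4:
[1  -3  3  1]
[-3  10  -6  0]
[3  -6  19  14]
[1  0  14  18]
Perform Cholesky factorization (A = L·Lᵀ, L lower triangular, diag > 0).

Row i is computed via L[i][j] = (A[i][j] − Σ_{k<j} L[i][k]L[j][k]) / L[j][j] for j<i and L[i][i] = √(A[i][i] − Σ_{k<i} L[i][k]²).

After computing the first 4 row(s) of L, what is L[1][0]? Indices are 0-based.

Step 1: L[0][0] = √(1) = 1.
  L[1][0] = (-3) / L[0][0] = -3.
Step 2: L[1][1] = √(1) = 1.
  L[2][0] = (3) / L[0][0] = 3.
  L[2][1] = (3) / L[1][1] = 3.
Step 3: L[2][2] = √(1) = 1.
  L[3][0] = (1) / L[0][0] = 1.
  L[3][1] = (3) / L[1][1] = 3.
  L[3][2] = (2) / L[2][2] = 2.
Step 4: L[3][3] = √(4) = 2.

L[1][0] = -3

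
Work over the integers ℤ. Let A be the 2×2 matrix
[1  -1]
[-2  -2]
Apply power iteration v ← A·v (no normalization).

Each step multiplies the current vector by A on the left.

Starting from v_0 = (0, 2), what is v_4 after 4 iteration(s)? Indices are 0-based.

v_4 = (18, 76)

v_0 = (0, 2).
v_1 = A·v_0 = (-2, -4).
v_2 = A·v_1 = (2, 12).
v_3 = A·v_2 = (-10, -28).
v_4 = A·v_3 = (18, 76).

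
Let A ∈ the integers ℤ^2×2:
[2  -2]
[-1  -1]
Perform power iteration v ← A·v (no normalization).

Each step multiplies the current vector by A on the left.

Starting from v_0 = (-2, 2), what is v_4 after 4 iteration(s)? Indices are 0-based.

v_4 = (-112, 40)

v_0 = (-2, 2).
v_1 = A·v_0 = (-8, 0).
v_2 = A·v_1 = (-16, 8).
v_3 = A·v_2 = (-48, 8).
v_4 = A·v_3 = (-112, 40).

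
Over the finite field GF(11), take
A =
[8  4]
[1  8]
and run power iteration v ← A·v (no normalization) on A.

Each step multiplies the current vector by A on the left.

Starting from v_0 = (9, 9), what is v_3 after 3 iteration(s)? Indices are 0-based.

v_3 = (10, 9)

v_0 = (9, 9).
v_1 = A·v_0 = (9, 4).
v_2 = A·v_1 = (0, 8).
v_3 = A·v_2 = (10, 9).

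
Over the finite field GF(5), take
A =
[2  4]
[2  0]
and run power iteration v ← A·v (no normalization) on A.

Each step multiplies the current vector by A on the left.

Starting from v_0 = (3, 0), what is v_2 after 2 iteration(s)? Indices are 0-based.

v_0 = (3, 0).
v_1 = A·v_0 = (1, 1).
v_2 = A·v_1 = (1, 2).

v_2 = (1, 2)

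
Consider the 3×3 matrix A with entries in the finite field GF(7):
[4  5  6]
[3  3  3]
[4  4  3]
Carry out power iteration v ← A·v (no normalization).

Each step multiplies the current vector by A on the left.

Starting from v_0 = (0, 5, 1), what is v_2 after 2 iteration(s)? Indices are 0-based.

v_0 = (0, 5, 1).
v_1 = A·v_0 = (3, 4, 2).
v_2 = A·v_1 = (2, 6, 6).

v_2 = (2, 6, 6)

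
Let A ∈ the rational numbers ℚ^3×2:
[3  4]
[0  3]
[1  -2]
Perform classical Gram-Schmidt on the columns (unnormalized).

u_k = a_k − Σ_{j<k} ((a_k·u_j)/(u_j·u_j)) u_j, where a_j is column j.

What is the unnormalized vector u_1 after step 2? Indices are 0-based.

u_1 = (1, 3, -3)

Step 1: u_0 = a_0 = (3, 0, 1).
Step 2: u_1 = a_1 − (1)·u_0 = (1, 3, -3).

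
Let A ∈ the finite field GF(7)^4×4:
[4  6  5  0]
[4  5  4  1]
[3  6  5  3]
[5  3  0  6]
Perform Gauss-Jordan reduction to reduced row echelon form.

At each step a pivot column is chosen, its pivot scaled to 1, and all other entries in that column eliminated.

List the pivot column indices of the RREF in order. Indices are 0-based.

pivot(0,0)=4: scale R0 → (1, 5, 3, 0)
  clear (1,0): R1 −= (4)R0 → (0, 6, 6, 1)
  clear (2,0): R2 −= (3)R0 → (0, 5, 3, 3)
  clear (3,0): R3 −= (5)R0 → (0, 6, 6, 6)
pivot(1,1)=6: scale R1 → (0, 1, 1, 6)
  clear (0,1): R0 −= (5)R1 → (1, 0, 5, 5)
  clear (2,1): R2 −= (5)R1 → (0, 0, 5, 1)
  clear (3,1): R3 −= (6)R1 → (0, 0, 0, 5)
pivot(2,2)=5: scale R2 → (0, 0, 1, 3)
  clear (0,2): R0 −= (5)R2 → (1, 0, 0, 4)
  clear (1,2): R1 −= (1)R2 → (0, 1, 0, 3)
pivot(3,3)=5: scale R3 → (0, 0, 0, 1)
  clear (0,3): R0 −= (4)R3 → (1, 0, 0, 0)
  clear (1,3): R1 −= (3)R3 → (0, 1, 0, 0)
  clear (2,3): R2 −= (3)R3 → (0, 0, 1, 0)

pivot columns: 0, 1, 2, 3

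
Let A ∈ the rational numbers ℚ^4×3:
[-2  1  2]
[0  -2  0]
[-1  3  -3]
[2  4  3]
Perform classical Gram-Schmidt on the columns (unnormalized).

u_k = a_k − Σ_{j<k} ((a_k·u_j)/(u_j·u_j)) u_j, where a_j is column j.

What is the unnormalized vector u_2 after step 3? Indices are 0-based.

Step 1: u_0 = a_0 = (-2, 0, -1, 2).
Step 2: u_1 = a_1 − (1/3)·u_0 = (5/3, -2, 10/3, 10/3).
Step 3: u_2 = a_2 − (5/9)·u_0 − (10/87)·u_1 = (254/87, 20/87, -82/29, 131/87).

u_2 = (254/87, 20/87, -82/29, 131/87)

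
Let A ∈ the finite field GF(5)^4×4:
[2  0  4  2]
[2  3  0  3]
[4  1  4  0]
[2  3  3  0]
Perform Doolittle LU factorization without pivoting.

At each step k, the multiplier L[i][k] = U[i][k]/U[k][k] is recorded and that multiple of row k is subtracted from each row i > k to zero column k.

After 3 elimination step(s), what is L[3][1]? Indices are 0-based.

Step 1: pivot at (0,0) is 2.
  row1 ← row1 − (1)·row0  ⇒  L[1][0]=1, U row1=(0, 3, 1, 1)
  row2 ← row2 − (2)·row0  ⇒  L[2][0]=2, U row2=(0, 1, 1, 1)
  row3 ← row3 − (1)·row0  ⇒  L[3][0]=1, U row3=(0, 3, 4, 3)
Step 2: pivot at (1,1) is 3.
  row2 ← row2 − (2)·row1  ⇒  L[2][1]=2, U row2=(0, 0, 4, 4)
  row3 ← row3 − (1)·row1  ⇒  L[3][1]=1, U row3=(0, 0, 3, 2)
Step 3: pivot at (2,2) is 4.
  row3 ← row3 − (2)·row2  ⇒  L[3][2]=2, U row3=(0, 0, 0, 4)

L[3][1] = 1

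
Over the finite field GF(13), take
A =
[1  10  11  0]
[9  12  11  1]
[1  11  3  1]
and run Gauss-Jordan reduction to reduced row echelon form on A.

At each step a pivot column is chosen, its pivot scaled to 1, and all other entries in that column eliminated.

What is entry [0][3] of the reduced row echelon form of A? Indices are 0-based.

M[0][3] = 3

pivot(0,0)=1: scale R0 → (1, 10, 11, 0)
  clear (1,0): R1 −= (9)R0 → (0, 0, 3, 1)
  clear (2,0): R2 −= (1)R0 → (0, 1, 5, 1)
pivot(1,1): swap R1↔R2
pivot(1,1)=1: scale R1 → (0, 1, 5, 1)
  clear (0,1): R0 −= (10)R1 → (1, 0, 0, 3)
pivot(2,2)=3: scale R2 → (0, 0, 1, 9)
  clear (1,2): R1 −= (5)R2 → (0, 1, 0, 8)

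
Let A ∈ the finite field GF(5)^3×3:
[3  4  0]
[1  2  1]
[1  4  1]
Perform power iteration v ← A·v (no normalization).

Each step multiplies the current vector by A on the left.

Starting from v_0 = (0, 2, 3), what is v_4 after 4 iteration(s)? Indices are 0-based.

v_4 = (4, 4, 4)

v_0 = (0, 2, 3).
v_1 = A·v_0 = (3, 2, 1).
v_2 = A·v_1 = (2, 3, 2).
v_3 = A·v_2 = (3, 0, 1).
v_4 = A·v_3 = (4, 4, 4).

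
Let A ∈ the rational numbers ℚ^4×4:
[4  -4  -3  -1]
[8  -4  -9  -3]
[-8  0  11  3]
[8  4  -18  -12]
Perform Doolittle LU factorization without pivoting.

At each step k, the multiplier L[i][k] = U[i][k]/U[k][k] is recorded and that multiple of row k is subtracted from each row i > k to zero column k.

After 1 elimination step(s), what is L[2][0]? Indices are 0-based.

L[2][0] = -2

k=0: U[0][0]=4
  eliminate (1,0): mult=2, new row 1: (0, 4, -3, -1); set L[1][0]=2
  eliminate (2,0): mult=-2, new row 2: (0, -8, 5, 1); set L[2][0]=-2
  eliminate (3,0): mult=2, new row 3: (0, 12, -12, -10); set L[3][0]=2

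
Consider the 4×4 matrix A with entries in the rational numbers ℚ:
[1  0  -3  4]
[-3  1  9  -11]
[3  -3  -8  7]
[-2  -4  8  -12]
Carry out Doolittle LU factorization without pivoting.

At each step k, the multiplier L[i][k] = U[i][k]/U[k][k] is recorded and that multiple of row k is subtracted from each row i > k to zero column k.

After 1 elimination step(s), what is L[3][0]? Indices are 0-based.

L[3][0] = -2

Step 1: pivot at (0,0) is 1.
  row1 ← row1 − (-3)·row0  ⇒  L[1][0]=-3, U row1=(0, 1, 0, 1)
  row2 ← row2 − (3)·row0  ⇒  L[2][0]=3, U row2=(0, -3, 1, -5)
  row3 ← row3 − (-2)·row0  ⇒  L[3][0]=-2, U row3=(0, -4, 2, -4)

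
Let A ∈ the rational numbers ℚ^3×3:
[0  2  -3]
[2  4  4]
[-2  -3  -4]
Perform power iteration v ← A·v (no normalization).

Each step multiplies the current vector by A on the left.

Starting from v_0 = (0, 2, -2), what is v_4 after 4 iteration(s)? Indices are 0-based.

v_0 = (0, 2, -2).
v_1 = A·v_0 = (10, 0, 2).
v_2 = A·v_1 = (-6, 28, -28).
v_3 = A·v_2 = (140, -12, 40).
v_4 = A·v_3 = (-144, 392, -404).

v_4 = (-144, 392, -404)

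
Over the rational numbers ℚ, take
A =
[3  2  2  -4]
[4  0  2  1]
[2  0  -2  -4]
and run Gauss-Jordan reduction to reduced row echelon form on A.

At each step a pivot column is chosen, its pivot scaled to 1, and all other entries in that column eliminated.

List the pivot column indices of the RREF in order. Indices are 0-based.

pivot(0,0)=3: scale R0 → (1, 2/3, 2/3, -4/3)
  clear (1,0): R1 −= (4)R0 → (0, -8/3, -2/3, 19/3)
  clear (2,0): R2 −= (2)R0 → (0, -4/3, -10/3, -4/3)
pivot(1,1)=-8/3: scale R1 → (0, 1, 1/4, -19/8)
  clear (0,1): R0 −= (2/3)R1 → (1, 0, 1/2, 1/4)
  clear (2,1): R2 −= (-4/3)R1 → (0, 0, -3, -9/2)
pivot(2,2)=-3: scale R2 → (0, 0, 1, 3/2)
  clear (0,2): R0 −= (1/2)R2 → (1, 0, 0, -1/2)
  clear (1,2): R1 −= (1/4)R2 → (0, 1, 0, -11/4)

pivot columns: 0, 1, 2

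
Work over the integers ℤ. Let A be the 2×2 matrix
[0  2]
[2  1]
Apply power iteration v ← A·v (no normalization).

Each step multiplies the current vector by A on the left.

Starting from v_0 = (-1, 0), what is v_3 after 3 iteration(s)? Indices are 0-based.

v_3 = (-4, -10)

v_0 = (-1, 0).
v_1 = A·v_0 = (0, -2).
v_2 = A·v_1 = (-4, -2).
v_3 = A·v_2 = (-4, -10).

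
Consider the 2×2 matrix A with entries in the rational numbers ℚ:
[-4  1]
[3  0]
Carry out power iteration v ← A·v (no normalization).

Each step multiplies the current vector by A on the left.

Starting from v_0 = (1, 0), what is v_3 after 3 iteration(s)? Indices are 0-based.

v_0 = (1, 0).
v_1 = A·v_0 = (-4, 3).
v_2 = A·v_1 = (19, -12).
v_3 = A·v_2 = (-88, 57).

v_3 = (-88, 57)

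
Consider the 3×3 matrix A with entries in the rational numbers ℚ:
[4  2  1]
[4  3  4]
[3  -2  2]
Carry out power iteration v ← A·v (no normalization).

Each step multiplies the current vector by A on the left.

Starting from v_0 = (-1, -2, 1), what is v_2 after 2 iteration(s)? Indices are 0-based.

v_0 = (-1, -2, 1).
v_1 = A·v_0 = (-7, -6, 3).
v_2 = A·v_1 = (-37, -34, -3).

v_2 = (-37, -34, -3)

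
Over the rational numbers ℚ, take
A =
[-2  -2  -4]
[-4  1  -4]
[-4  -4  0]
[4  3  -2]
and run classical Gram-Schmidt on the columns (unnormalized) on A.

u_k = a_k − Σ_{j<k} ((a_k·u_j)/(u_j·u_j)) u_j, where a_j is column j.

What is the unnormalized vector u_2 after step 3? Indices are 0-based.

Step 1: u_0 = a_0 = (-2, -4, -4, 4).
Step 2: u_1 = a_1 − (7/13)·u_0 = (-12/13, 41/13, -24/13, 11/13).
Step 3: u_2 = a_2 − (4/13)·u_0 − (-69/97)·u_1 = (-392/97, -51/97, -8/97, -255/97).

u_2 = (-392/97, -51/97, -8/97, -255/97)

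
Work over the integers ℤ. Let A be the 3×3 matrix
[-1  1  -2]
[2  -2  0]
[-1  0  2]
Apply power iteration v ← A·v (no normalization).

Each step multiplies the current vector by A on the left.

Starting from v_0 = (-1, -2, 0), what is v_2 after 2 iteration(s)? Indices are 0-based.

v_0 = (-1, -2, 0).
v_1 = A·v_0 = (-1, 2, 1).
v_2 = A·v_1 = (1, -6, 3).

v_2 = (1, -6, 3)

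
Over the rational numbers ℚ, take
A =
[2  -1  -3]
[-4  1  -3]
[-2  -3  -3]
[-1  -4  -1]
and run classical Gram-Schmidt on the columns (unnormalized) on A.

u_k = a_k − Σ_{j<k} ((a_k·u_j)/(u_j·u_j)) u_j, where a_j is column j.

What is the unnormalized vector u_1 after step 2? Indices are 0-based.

Step 1: u_0 = a_0 = (2, -4, -2, -1).
Step 2: u_1 = a_1 − (4/25)·u_0 = (-33/25, 41/25, -67/25, -96/25).

u_1 = (-33/25, 41/25, -67/25, -96/25)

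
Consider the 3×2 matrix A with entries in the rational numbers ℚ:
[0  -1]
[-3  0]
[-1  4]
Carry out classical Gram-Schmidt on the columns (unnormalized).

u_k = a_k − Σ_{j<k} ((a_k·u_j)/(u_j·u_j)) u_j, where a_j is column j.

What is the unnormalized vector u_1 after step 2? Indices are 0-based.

u_1 = (-1, -6/5, 18/5)

Step 1: u_0 = a_0 = (0, -3, -1).
Step 2: u_1 = a_1 − (-2/5)·u_0 = (-1, -6/5, 18/5).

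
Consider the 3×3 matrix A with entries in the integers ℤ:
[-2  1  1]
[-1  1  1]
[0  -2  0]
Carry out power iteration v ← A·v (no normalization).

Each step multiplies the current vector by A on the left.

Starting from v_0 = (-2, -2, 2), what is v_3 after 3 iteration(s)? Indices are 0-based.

v_0 = (-2, -2, 2).
v_1 = A·v_0 = (4, 2, 4).
v_2 = A·v_1 = (-2, 2, -4).
v_3 = A·v_2 = (2, 0, -4).

v_3 = (2, 0, -4)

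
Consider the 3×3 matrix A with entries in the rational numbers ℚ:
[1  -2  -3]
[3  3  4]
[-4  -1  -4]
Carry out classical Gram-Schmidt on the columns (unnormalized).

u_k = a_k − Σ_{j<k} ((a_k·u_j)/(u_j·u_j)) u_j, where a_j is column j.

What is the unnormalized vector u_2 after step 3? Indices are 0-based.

Step 1: u_0 = a_0 = (1, 3, -4).
Step 2: u_1 = a_1 − (11/26)·u_0 = (-63/26, 45/26, 9/13).
Step 3: u_2 = a_2 − (25/26)·u_0 − (11/9)·u_1 = (-1, -1, -1).

u_2 = (-1, -1, -1)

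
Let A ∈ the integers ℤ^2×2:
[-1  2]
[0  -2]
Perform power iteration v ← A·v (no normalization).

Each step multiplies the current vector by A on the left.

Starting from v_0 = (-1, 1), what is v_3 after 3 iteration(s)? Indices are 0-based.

v_0 = (-1, 1).
v_1 = A·v_0 = (3, -2).
v_2 = A·v_1 = (-7, 4).
v_3 = A·v_2 = (15, -8).

v_3 = (15, -8)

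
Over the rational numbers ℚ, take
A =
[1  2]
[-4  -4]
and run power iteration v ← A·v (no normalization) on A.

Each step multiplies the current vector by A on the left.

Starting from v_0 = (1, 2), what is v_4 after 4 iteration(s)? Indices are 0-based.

v_4 = (-35, -4)

v_0 = (1, 2).
v_1 = A·v_0 = (5, -12).
v_2 = A·v_1 = (-19, 28).
v_3 = A·v_2 = (37, -36).
v_4 = A·v_3 = (-35, -4).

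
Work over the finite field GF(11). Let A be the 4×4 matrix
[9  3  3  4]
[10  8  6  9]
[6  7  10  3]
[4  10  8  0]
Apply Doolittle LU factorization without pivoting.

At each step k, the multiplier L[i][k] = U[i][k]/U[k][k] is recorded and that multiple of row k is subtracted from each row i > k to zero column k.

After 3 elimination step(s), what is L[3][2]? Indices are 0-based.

[col 0] pivot 9
  R1 -= 6*R0 → (0, 1, 10, 7)  (L[1][0] := 6)
  R2 -= 8*R0 → (0, 5, 8, 4)  (L[2][0] := 8)
  R3 -= 9*R0 → (0, 5, 3, 8)  (L[3][0] := 9)
[col 1] pivot 1
  R2 -= 5*R1 → (0, 0, 2, 2)  (L[2][1] := 5)
  R3 -= 5*R1 → (0, 0, 8, 6)  (L[3][1] := 5)
[col 2] pivot 2
  R3 -= 4*R2 → (0, 0, 0, 9)  (L[3][2] := 4)

L[3][2] = 4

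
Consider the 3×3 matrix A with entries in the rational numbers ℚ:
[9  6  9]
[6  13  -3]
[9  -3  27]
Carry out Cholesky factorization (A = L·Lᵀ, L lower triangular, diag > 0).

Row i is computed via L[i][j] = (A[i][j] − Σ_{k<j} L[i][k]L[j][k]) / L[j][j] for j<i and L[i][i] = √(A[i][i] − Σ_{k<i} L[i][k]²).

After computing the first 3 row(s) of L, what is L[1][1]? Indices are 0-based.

Step 1: L[0][0] = √(9) = 3.
  L[1][0] = (6) / L[0][0] = 2.
Step 2: L[1][1] = √(9) = 3.
  L[2][0] = (9) / L[0][0] = 3.
  L[2][1] = (-9) / L[1][1] = -3.
Step 3: L[2][2] = √(9) = 3.

L[1][1] = 3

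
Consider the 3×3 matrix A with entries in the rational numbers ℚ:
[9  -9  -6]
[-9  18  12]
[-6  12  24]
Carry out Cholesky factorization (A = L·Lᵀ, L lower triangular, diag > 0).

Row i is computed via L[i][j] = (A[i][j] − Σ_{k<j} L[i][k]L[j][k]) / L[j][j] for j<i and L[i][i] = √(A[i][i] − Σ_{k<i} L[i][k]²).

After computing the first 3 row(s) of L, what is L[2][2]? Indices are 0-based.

Step 1: L[0][0] = √(9) = 3.
  L[1][0] = (-9) / L[0][0] = -3.
Step 2: L[1][1] = √(9) = 3.
  L[2][0] = (-6) / L[0][0] = -2.
  L[2][1] = (6) / L[1][1] = 2.
Step 3: L[2][2] = √(16) = 4.

L[2][2] = 4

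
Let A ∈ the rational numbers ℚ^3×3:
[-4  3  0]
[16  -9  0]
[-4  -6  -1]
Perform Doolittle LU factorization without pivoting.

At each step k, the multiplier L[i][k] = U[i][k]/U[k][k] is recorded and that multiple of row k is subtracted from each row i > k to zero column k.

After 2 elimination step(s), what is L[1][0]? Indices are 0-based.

L[1][0] = -4

k=0: U[0][0]=-4
  eliminate (1,0): mult=-4, new row 1: (0, 3, 0); set L[1][0]=-4
  eliminate (2,0): mult=1, new row 2: (0, -9, -1); set L[2][0]=1
k=1: U[1][1]=3
  eliminate (2,1): mult=-3, new row 2: (0, 0, -1); set L[2][1]=-3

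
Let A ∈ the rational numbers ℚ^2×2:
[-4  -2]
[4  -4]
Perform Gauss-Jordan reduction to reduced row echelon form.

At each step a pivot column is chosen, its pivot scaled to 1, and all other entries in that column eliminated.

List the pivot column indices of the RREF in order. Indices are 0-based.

pivot columns: 0, 1

[1] R0 /= -4  ⇒  (1, 1/2)
     R1 -= 4·R0  ⇒  (0, -6)
[2] R1 /= -6  ⇒  (0, 1)
     R0 -= 1/2·R1  ⇒  (1, 0)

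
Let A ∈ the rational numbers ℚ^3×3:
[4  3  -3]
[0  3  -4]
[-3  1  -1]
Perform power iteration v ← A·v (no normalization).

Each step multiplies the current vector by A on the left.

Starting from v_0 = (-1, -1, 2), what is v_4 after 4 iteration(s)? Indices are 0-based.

v_0 = (-1, -1, 2).
v_1 = A·v_0 = (-13, -11, 0).
v_2 = A·v_1 = (-85, -33, 28).
v_3 = A·v_2 = (-523, -211, 194).
v_4 = A·v_3 = (-3307, -1409, 1164).

v_4 = (-3307, -1409, 1164)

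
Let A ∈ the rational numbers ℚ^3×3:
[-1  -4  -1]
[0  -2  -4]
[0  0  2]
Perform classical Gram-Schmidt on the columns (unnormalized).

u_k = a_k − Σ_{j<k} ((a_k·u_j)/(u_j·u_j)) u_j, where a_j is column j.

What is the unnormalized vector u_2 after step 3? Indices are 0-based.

Step 1: u_0 = a_0 = (-1, 0, 0).
Step 2: u_1 = a_1 − (4)·u_0 = (0, -2, 0).
Step 3: u_2 = a_2 − (1)·u_0 − (2)·u_1 = (0, 0, 2).

u_2 = (0, 0, 2)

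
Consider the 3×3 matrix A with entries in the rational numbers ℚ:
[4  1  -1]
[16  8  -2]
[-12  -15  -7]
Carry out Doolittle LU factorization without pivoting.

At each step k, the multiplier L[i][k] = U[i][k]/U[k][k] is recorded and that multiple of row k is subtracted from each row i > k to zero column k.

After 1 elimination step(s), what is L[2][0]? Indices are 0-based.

k=0: U[0][0]=4
  eliminate (1,0): mult=4, new row 1: (0, 4, 2); set L[1][0]=4
  eliminate (2,0): mult=-3, new row 2: (0, -12, -10); set L[2][0]=-3

L[2][0] = -3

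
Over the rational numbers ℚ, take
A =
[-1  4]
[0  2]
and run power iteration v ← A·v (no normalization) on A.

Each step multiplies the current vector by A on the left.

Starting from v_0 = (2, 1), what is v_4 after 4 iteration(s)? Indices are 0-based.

v_4 = (22, 16)

v_0 = (2, 1).
v_1 = A·v_0 = (2, 2).
v_2 = A·v_1 = (6, 4).
v_3 = A·v_2 = (10, 8).
v_4 = A·v_3 = (22, 16).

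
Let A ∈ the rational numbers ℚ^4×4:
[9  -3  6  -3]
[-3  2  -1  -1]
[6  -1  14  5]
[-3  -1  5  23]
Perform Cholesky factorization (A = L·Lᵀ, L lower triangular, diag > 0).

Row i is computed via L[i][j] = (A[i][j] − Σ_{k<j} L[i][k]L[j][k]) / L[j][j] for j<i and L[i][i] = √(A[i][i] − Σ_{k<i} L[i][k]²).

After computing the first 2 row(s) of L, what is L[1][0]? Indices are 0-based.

L[1][0] = -1

Step 1: L[0][0] = √(9) = 3.
  L[1][0] = (-3) / L[0][0] = -1.
Step 2: L[1][1] = √(1) = 1.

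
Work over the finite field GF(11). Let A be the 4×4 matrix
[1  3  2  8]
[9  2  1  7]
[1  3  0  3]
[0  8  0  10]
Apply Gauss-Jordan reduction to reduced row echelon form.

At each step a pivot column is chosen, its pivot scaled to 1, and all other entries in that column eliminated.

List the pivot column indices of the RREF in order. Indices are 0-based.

pivot(0,0)=1: scale R0 → (1, 3, 2, 8)
  clear (1,0): R1 −= (9)R0 → (0, 8, 5, 1)
  clear (2,0): R2 −= (1)R0 → (0, 0, 9, 6)
pivot(1,1)=8: scale R1 → (0, 1, 2, 7)
  clear (0,1): R0 −= (3)R1 → (1, 0, 7, 9)
  clear (3,1): R3 −= (8)R1 → (0, 0, 6, 9)
pivot(2,2)=9: scale R2 → (0, 0, 1, 8)
  clear (0,2): R0 −= (7)R2 → (1, 0, 0, 8)
  clear (1,2): R1 −= (2)R2 → (0, 1, 0, 2)
  clear (3,2): R3 −= (6)R2 → (0, 0, 0, 5)
pivot(3,3)=5: scale R3 → (0, 0, 0, 1)
  clear (0,3): R0 −= (8)R3 → (1, 0, 0, 0)
  clear (1,3): R1 −= (2)R3 → (0, 1, 0, 0)
  clear (2,3): R2 −= (8)R3 → (0, 0, 1, 0)

pivot columns: 0, 1, 2, 3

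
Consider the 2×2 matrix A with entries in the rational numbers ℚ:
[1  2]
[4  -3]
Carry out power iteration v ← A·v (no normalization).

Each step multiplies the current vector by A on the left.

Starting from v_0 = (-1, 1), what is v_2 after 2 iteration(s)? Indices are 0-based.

v_0 = (-1, 1).
v_1 = A·v_0 = (1, -7).
v_2 = A·v_1 = (-13, 25).

v_2 = (-13, 25)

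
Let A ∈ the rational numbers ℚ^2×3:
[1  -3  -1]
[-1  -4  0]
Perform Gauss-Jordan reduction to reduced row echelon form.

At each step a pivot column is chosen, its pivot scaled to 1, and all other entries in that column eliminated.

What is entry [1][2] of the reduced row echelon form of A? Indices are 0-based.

M[1][2] = 1/7

step 1: normalize row 0 (÷1) = (1, -3, -1)
  row 1: subtract -1×row0 = (0, -7, -1)
step 2: normalize row 1 (÷-7) = (0, 1, 1/7)
  row 0: subtract -3×row1 = (1, 0, -4/7)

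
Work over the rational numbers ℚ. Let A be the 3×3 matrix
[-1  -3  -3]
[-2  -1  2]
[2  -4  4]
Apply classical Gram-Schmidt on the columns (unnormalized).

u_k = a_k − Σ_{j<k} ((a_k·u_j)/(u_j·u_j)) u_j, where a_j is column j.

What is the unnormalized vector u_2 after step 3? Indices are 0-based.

u_2 = (-28/9, 28/9, 14/9)

Step 1: u_0 = a_0 = (-1, -2, 2).
Step 2: u_1 = a_1 − (-1/3)·u_0 = (-10/3, -5/3, -10/3).
Step 3: u_2 = a_2 − (7/9)·u_0 − (-4/15)·u_1 = (-28/9, 28/9, 14/9).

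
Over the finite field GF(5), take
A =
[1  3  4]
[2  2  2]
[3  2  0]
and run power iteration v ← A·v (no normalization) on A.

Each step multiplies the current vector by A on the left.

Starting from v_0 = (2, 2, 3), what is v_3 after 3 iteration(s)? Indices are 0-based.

v_3 = (3, 1, 2)

v_0 = (2, 2, 3).
v_1 = A·v_0 = (0, 4, 0).
v_2 = A·v_1 = (2, 3, 3).
v_3 = A·v_2 = (3, 1, 2).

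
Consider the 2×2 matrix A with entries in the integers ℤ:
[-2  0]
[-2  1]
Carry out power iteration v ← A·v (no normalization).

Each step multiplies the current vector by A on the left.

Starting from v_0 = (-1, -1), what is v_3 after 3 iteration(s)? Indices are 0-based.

v_3 = (8, 5)

v_0 = (-1, -1).
v_1 = A·v_0 = (2, 1).
v_2 = A·v_1 = (-4, -3).
v_3 = A·v_2 = (8, 5).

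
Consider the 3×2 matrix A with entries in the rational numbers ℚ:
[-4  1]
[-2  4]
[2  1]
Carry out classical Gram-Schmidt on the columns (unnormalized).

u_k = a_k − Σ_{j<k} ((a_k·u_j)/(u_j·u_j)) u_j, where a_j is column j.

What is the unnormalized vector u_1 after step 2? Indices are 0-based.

u_1 = (-2/3, 19/6, 11/6)

Step 1: u_0 = a_0 = (-4, -2, 2).
Step 2: u_1 = a_1 − (-5/12)·u_0 = (-2/3, 19/6, 11/6).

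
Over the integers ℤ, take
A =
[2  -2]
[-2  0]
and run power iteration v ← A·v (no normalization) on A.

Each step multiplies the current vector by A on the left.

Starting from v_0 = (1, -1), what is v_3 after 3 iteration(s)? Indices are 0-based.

v_0 = (1, -1).
v_1 = A·v_0 = (4, -2).
v_2 = A·v_1 = (12, -8).
v_3 = A·v_2 = (40, -24).

v_3 = (40, -24)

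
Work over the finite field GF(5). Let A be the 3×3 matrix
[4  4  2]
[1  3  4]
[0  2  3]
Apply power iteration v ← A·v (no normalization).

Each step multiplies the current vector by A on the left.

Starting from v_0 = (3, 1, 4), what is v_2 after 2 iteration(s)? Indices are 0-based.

v_2 = (2, 1, 1)

v_0 = (3, 1, 4).
v_1 = A·v_0 = (4, 2, 4).
v_2 = A·v_1 = (2, 1, 1).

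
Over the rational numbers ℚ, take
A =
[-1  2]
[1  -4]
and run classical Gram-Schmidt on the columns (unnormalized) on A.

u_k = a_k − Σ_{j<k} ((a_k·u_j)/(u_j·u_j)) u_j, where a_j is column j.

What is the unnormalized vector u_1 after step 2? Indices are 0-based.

Step 1: u_0 = a_0 = (-1, 1).
Step 2: u_1 = a_1 − (-3)·u_0 = (-1, -1).

u_1 = (-1, -1)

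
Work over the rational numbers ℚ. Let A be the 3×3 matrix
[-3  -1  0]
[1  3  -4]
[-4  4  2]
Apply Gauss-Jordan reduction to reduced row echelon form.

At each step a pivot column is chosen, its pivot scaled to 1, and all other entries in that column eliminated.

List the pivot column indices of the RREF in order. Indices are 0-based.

step 1: normalize row 0 (÷-3) = (1, 1/3, 0)
  row 1: subtract 1×row0 = (0, 8/3, -4)
  row 2: subtract -4×row0 = (0, 16/3, 2)
step 2: normalize row 1 (÷8/3) = (0, 1, -3/2)
  row 0: subtract 1/3×row1 = (1, 0, 1/2)
  row 2: subtract 16/3×row1 = (0, 0, 10)
step 3: normalize row 2 (÷10) = (0, 0, 1)
  row 0: subtract 1/2×row2 = (1, 0, 0)
  row 1: subtract -3/2×row2 = (0, 1, 0)

pivot columns: 0, 1, 2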